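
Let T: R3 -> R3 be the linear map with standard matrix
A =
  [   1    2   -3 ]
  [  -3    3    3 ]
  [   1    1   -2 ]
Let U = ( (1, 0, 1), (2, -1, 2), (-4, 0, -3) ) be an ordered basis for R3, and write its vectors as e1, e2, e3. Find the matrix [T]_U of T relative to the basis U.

[[2, 0, -1], [0, 3, -3], [1, 3, -3]]

With P the matrix whose columns are e1, ..., e3, [T]_U = P^(-1) A P.
Column by column: T(e1) = A e1 = (-2, 0, -1); its U-coordinates (2, 0, 1) give column 1.
Continuing for each basis vector yields [T]_U = [[2, 0, -1], [0, 3, -3], [1, 3, -3]].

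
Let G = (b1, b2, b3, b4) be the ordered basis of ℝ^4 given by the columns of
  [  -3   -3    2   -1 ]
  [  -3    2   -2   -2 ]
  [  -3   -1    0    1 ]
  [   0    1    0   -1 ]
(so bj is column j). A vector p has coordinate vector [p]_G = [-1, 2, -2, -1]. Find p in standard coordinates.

[-6, 13, 0, 3]

By definition p = -b1 + 2b2 - 2b3 - b4.
Summing componentwise gives [-6, 13, 0, 3].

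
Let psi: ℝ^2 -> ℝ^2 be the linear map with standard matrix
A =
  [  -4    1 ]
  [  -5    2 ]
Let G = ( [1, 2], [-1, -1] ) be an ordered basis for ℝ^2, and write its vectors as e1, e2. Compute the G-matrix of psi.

[[1, 0], [3, -3]]

The j-th column of [psi]_G is [psi(ej)]_G.
psi(e1) = A e1 = [-2, -1] = e1 + 3e2, so column 1 is [1, 3].
Repeating for e2 and assembling the columns gives [[1, 0], [3, -3]].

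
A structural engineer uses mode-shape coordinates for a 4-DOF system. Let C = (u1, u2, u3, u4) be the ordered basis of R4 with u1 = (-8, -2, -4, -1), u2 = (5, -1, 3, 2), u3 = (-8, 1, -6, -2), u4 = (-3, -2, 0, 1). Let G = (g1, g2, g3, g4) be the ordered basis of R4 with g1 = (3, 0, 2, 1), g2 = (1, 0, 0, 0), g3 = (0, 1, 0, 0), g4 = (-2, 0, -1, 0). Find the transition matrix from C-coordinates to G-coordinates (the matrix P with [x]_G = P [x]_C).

[[-1, 2, -2, 1], [-1, 1, 2, -2], [-2, -1, 1, -2], [2, 1, 2, 2]]

Take x = uj: its C-coordinates are the j-th standard unit vector, so P e_j — column j of P — equals [uj]_G.
u1 = -g1 - g2 - 2g3 + 2g4, giving column 1 = (-1, -1, -2, 2); repeating for each j gives P = [[-1, 2, -2, 1], [-1, 1, 2, -2], [-2, -1, 1, -2], [2, 1, 2, 2]].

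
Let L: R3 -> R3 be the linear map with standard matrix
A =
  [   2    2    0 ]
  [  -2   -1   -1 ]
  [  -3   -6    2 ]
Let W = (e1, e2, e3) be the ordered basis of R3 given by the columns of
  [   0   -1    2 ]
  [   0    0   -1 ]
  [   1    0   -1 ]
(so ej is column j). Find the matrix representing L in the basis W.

Let P have columns e1, ..., e3. Then [L]_W = P^(-1) A P.
Here det P = 1, so P^(-1) is integer; computing A P first and then P^(-1)(A P) gives [[3, 1, 0], [2, -2, 2], [1, -2, 2]].

[[3, 1, 0], [2, -2, 2], [1, -2, 2]]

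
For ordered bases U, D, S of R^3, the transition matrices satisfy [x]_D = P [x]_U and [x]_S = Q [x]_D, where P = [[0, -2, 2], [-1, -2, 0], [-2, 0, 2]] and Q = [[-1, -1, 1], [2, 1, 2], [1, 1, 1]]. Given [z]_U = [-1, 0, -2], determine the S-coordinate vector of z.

[1, -11, -5]

Composing the changes, [z]_S = Q P [z]_U.
Q P = [[-1, 4, 0], [-5, -6, 8], [-3, -4, 4]]; applying this to [-1, 0, -2] gives [1, -11, -5].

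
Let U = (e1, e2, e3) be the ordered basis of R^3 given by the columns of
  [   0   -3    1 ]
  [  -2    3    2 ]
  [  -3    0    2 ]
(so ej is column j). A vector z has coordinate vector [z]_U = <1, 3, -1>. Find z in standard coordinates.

By definition z = e1 + 3e2 - e3.
Summing componentwise gives <-10, 5, -5>.

<-10, 5, -5>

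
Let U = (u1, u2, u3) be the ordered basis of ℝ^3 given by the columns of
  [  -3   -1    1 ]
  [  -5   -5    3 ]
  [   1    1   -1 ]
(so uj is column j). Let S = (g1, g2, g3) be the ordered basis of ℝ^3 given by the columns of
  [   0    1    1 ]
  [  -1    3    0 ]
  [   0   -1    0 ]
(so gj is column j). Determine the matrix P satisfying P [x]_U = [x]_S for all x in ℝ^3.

[[2, 2, 0], [-1, -1, 1], [-2, 0, 0]]

Column j of P is [uj]_S, since P maps U-coordinates to S-coordinates.
Expressing u1 in S: u1 = 2g1 - g2 - 2g3, so column 1 of P is [2, -1, -2].
Doing the same for each uj gives P = [[2, 2, 0], [-1, -1, 1], [-2, 0, 0]].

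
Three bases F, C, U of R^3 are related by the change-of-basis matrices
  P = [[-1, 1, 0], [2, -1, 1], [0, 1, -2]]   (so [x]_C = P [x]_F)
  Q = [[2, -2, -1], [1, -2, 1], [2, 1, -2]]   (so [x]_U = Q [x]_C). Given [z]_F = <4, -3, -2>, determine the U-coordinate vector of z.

Apply P to get C-coordinates <-7, 9, 1>, then Q to get U-coordinates.
The result is [z]_U = <-33, -24, -7>.

<-33, -24, -7>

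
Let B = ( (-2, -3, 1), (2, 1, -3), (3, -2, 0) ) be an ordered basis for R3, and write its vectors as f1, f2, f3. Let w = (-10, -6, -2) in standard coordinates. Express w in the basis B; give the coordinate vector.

[w]_B is the unique c with M c = w, where M has columns f1, ..., f3.
Solving this 3x3 system gives c = (4, 2, -2).
Check: 4f1 + 2f2 - 2f3 = (-10, -6, -2).

(4, 2, -2)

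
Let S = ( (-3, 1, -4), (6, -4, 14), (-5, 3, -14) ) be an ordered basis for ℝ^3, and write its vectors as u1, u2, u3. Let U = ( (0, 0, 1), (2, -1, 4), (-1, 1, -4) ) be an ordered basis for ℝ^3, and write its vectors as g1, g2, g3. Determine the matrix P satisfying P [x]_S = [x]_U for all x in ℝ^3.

Let M have columns uj and N have columns gj. Then for every x, N [x]_U = x = M [x]_S, so P = N^(-1) M.
Since det N = 1, N^(-1) has integer entries; multiplying gives P = [[0, -2, -2], [-2, 2, -2], [-1, -2, 1]].

[[0, -2, -2], [-2, 2, -2], [-1, -2, 1]]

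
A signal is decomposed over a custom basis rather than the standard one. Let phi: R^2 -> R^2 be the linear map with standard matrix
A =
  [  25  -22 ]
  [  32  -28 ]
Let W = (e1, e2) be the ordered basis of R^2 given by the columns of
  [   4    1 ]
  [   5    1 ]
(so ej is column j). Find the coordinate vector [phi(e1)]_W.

(-2, -2)

Column 1 of [phi]_W is the W-coordinate vector of phi(e1).
In standard coordinates phi(e1) = A e1 = (-10, -12).
Converting to W: (-10, -12) = -2e1 - 2e2, so the coordinate vector is (-2, -2).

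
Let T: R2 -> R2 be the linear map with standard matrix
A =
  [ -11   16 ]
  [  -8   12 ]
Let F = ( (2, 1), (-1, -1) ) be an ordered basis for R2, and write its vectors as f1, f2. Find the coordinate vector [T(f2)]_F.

Compute T(f2) = A f2 = (-5, -4) in standard coordinates.
Then write this in F-coordinates: solve for y in y_1 f1 + y_2 f2 = (-5, -4).
This gives y = (-1, 3), which is column 2 of [T]_F.

(-1, 3)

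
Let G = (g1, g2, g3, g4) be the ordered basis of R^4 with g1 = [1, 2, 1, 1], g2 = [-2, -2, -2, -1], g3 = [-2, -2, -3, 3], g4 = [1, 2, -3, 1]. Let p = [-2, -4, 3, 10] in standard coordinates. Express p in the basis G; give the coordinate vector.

[0, -3, 3, -2]

[p]_G is the unique c with M c = p, where M has columns g1, ..., g4.
Gaussian elimination on [M | p] yields c = (0, -3, 3, -2).
Check: 0·g1 - 3g2 + 3g3 - 2g4 = [-2, -4, 3, 10].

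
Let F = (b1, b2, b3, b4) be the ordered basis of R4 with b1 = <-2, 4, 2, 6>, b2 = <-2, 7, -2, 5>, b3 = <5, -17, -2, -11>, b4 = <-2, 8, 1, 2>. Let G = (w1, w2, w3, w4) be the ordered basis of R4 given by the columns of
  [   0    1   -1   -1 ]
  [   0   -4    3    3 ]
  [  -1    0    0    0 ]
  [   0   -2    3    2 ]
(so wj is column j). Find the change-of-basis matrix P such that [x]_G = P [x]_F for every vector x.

Let M have columns bj and N have columns wj. Then for every x, N [x]_G = x = M [x]_F, so P = N^(-1) M.
Since det N = -1, N^(-1) has integer entries; multiplying gives P = [[-2, 2, 2, -1], [2, -1, 2, -2], [2, 1, -1, -2], [2, 0, -2, 2]].

[[-2, 2, 2, -1], [2, -1, 2, -2], [2, 1, -1, -2], [2, 0, -2, 2]]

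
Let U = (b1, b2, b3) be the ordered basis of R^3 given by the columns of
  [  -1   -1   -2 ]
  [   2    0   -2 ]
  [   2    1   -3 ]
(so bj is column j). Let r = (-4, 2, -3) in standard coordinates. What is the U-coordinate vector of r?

We seek scalars with c_1 b1 + ... + c_3 b3 = r; equivalently solve M c = r where the columns of M are b1, ..., b3.
Solving this 3x3 system gives c = (3, -3, 2).
Check: 3b1 - 3b2 + 2b3 = (-4, 2, -3).

(3, -3, 2)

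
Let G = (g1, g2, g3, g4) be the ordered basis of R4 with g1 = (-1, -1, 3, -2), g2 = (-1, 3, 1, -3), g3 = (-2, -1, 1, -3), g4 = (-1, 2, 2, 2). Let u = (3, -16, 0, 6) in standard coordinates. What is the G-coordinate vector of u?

(2, -4, 0, -1)

[u]_G is the unique c with M c = u, where M has columns g1, ..., g4.
Solving this 4x4 system gives c = (2, -4, 0, -1).
Check: 2g1 - 4g2 + 0·g3 - g4 = (3, -16, 0, 6).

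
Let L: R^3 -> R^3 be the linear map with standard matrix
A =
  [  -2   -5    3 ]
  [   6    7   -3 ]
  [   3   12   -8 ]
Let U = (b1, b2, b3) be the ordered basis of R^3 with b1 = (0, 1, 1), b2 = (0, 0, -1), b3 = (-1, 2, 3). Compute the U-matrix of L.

With P the matrix whose columns are b1, ..., b3, [L]_U = P^(-1) A P.
Column by column: L(b1) = A b1 = (-2, 4, 4); its U-coordinates (0, 2, 2) give column 1.
Continuing for each basis vector yields [L]_U = [[0, -3, 1], [2, -2, 1], [2, 3, -1]].

[[0, -3, 1], [2, -2, 1], [2, 3, -1]]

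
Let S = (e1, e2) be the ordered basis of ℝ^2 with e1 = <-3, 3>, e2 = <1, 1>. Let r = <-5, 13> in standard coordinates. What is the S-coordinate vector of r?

We seek scalars with c_1 e1 + c_2 e2 = r; equivalently solve M c = r where the columns of M are e1, e2.
System: -3c_1 + c_2 = -5, 3c_1 + c_2 = 13; solving gives c_1 = 3, c_2 = 4.
Check: 3e1 + 4e2 = <-5, 13>.

<3, 4>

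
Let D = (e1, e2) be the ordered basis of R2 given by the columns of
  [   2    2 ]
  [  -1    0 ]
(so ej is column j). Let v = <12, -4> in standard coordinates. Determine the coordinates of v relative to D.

Write v = c_1 e1 + c_2 e2 and solve for the c_i.
System: 2c_1 + 2c_2 = 12, -c_1 + 0c_2 = -4; solving gives c_1 = 4, c_2 = 2.
Check: 4e1 + 2e2 = <12, -4>.

<4, 2>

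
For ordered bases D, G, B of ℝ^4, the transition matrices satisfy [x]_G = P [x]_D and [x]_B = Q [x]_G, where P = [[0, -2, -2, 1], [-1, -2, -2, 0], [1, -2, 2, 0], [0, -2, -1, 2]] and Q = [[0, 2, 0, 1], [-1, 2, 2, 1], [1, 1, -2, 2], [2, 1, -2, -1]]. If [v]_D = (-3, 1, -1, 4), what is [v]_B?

(13, -5, 35, 18)

First [v]_G = P [v]_D = (4, 3, -7, 7).
Then [v]_B = Q [v]_G = (13, -5, 35, 18).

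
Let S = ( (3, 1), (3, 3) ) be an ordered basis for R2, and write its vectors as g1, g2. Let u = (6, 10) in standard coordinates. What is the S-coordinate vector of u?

Write u = c_1 g1 + c_2 g2 and solve for the c_i.
System: 3c_1 + 3c_2 = 6, c_1 + 3c_2 = 10; solving gives c_1 = -2, c_2 = 4.
Check: -2g1 + 4g2 = (6, 10).

(-2, 4)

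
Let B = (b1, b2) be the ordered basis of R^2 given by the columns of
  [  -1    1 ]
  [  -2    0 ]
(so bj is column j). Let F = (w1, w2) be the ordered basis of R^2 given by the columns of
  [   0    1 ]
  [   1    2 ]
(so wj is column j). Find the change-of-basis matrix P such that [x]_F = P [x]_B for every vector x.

Take x = bj: its B-coordinates are the j-th standard unit vector, so P e_j — column j of P — equals [bj]_F.
b1 = 0·w1 - w2, giving column 1 = <0, -1>; repeating for each j gives P = [[0, -2], [-1, 1]].

[[0, -2], [-1, 1]]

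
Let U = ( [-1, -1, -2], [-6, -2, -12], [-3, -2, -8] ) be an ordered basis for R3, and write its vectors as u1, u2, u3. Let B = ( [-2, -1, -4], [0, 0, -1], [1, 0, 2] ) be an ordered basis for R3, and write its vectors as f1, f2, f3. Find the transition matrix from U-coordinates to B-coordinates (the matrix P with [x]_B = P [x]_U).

Let M have columns uj and N have columns fj. Then for every x, N [x]_B = x = M [x]_U, so P = N^(-1) M.
Since det N = 1, N^(-1) has integer entries; multiplying gives P = [[1, 2, 2], [0, 0, 2], [1, -2, 1]].

[[1, 2, 2], [0, 0, 2], [1, -2, 1]]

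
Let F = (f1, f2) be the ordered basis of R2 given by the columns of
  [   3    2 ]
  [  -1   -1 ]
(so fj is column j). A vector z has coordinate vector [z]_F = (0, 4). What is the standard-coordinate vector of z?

z = M [z]_F, where M has columns f1, f2.
Carrying out the matrix-vector product, z = (8, -4).

(8, -4)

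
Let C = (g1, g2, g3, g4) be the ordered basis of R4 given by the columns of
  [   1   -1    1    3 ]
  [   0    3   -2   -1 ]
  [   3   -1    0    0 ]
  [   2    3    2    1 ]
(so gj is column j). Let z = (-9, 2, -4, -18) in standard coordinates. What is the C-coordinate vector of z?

(-2, -2, -3, -2)

We seek scalars with c_1 g1 + ... + c_4 g4 = z; equivalently solve M c = z where the columns of M are g1, ..., g4.
Gaussian elimination on [M | z] yields c = (-2, -2, -3, -2).
Check: -2g1 - 2g2 - 3g3 - 2g4 = (-9, 2, -4, -18).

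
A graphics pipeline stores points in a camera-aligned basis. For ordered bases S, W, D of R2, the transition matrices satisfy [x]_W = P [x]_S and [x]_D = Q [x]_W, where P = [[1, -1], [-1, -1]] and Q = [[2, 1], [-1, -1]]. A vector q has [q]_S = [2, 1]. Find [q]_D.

Composing the changes, [q]_D = Q P [q]_S.
Q P = [[1, -3], [0, 2]]; applying this to [2, 1] gives [-1, 2].

[-1, 2]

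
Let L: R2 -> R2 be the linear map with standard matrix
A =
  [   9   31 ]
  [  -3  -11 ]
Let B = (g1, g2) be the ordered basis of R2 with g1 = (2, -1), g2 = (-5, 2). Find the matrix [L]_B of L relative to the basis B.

[[1, 1], [3, -3]]

With P the matrix whose columns are g1, g2, [L]_B = P^(-1) A P.
Column by column: L(g1) = A g1 = (-13, 5); its B-coordinates (1, 3) give column 1.
Continuing for each basis vector yields [L]_B = [[1, 1], [3, -3]].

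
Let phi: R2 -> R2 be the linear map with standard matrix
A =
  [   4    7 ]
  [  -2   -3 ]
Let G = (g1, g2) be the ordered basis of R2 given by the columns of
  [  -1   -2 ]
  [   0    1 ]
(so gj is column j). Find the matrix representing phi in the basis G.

With P the matrix whose columns are g1, g2, [phi]_G = P^(-1) A P.
Column by column: phi(g1) = A g1 = (-4, 2); its G-coordinates (0, 2) give column 1.
Continuing for each basis vector yields [phi]_G = [[0, -1], [2, 1]].

[[0, -1], [2, 1]]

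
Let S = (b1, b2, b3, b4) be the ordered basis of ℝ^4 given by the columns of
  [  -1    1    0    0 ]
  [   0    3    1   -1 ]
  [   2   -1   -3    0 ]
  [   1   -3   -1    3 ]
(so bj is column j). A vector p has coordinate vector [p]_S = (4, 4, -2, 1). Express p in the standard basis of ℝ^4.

The coordinates say p = 4b1 + 4b2 - 2b3 + b4; adding the scaled basis vectors gives (0, 9, 10, -3).

(0, 9, 10, -3)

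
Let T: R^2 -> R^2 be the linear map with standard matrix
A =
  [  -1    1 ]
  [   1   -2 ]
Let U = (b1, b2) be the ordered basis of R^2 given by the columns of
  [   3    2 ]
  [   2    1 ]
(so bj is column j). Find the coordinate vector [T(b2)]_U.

Column 2 of [T]_U is the U-coordinate vector of T(b2).
In standard coordinates T(b2) = A b2 = [-1, 0].
Converting to U: [-1, 0] = b1 - 2b2, so the coordinate vector is [1, -2].

[1, -2]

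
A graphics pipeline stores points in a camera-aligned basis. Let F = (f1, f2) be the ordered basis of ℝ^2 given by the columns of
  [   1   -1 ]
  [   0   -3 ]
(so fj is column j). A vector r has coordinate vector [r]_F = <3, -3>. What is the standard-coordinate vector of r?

The coordinates say r = 3f1 - 3f2; adding the scaled basis vectors gives <6, 9>.

<6, 9>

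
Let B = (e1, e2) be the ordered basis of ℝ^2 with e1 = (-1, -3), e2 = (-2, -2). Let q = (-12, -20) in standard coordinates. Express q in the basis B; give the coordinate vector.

We seek scalars with c_1 e1 + c_2 e2 = q; equivalently solve M c = q where the columns of M are e1, e2.
System: -c_1 - 2c_2 = -12, -3c_1 - 2c_2 = -20; solving gives c_1 = 4, c_2 = 4.
Check: 4e1 + 4e2 = (-12, -20).

(4, 4)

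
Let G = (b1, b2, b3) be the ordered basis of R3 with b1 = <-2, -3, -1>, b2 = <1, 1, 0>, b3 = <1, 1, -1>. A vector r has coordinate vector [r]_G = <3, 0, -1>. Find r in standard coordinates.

r = M [r]_G, where M has columns b1, ..., b3.
Carrying out the matrix-vector product, r = <-7, -10, -2>.

<-7, -10, -2>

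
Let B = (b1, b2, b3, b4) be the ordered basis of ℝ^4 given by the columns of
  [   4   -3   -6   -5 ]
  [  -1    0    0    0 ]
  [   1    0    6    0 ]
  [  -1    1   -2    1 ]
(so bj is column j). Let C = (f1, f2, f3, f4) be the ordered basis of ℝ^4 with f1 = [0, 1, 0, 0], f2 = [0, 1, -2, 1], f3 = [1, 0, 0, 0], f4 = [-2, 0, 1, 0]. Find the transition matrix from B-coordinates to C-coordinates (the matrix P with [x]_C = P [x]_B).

[[0, -1, 2, -1], [-1, 1, -2, 1], [2, 1, -2, -1], [-1, 2, 2, 2]]

Let M have columns bj and N have columns fj. Then for every x, N [x]_C = x = M [x]_B, so P = N^(-1) M.
Since det N = -1, N^(-1) has integer entries; multiplying gives P = [[0, -1, 2, -1], [-1, 1, -2, 1], [2, 1, -2, -1], [-1, 2, 2, 2]].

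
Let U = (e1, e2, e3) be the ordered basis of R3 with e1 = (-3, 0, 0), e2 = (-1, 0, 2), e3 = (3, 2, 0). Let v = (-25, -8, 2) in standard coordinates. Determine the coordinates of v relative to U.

(4, 1, -4)

Write v = c_1 e1 + ... + c_3 e3 and solve for the c_i.
Solving this 3x3 system gives c = (4, 1, -4).
Check: 4e1 + e2 - 4e3 = (-25, -8, 2).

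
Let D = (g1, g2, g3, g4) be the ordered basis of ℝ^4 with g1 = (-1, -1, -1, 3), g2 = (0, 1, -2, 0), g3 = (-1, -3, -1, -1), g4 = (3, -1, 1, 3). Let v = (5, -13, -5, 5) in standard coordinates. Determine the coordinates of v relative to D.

(0, 2, 4, 3)

Write v = c_1 g1 + ... + c_4 g4 and solve for the c_i.
Gaussian elimination on [M | v] yields c = (0, 2, 4, 3).
Check: 0·g1 + 2g2 + 4g3 + 3g4 = (5, -13, -5, 5).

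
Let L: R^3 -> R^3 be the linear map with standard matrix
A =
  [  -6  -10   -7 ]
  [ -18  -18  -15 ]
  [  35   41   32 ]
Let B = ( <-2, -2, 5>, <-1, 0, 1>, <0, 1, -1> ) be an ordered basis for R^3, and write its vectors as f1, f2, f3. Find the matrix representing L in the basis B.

[[2, -1, 3], [-1, 3, -3], [1, 1, 3]]

With P the matrix whose columns are f1, ..., f3, [L]_B = P^(-1) A P.
Column by column: L(f1) = A f1 = <-3, -3, 8>; its B-coordinates <2, -1, 1> give column 1.
Continuing for each basis vector yields [L]_B = [[2, -1, 3], [-1, 3, -3], [1, 1, 3]].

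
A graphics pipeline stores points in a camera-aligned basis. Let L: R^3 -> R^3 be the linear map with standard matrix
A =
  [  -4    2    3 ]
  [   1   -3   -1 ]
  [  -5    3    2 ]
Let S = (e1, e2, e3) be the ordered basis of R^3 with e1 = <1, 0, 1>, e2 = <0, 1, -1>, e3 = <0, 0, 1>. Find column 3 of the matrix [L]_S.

Column 3 of [L]_S is the S-coordinate vector of L(e3).
In standard coordinates L(e3) = A e3 = <3, -1, 2>.
Converting to S: <3, -1, 2> = 3e1 - e2 - 2e3, so the coordinate vector is <3, -1, -2>.

<3, -1, -2>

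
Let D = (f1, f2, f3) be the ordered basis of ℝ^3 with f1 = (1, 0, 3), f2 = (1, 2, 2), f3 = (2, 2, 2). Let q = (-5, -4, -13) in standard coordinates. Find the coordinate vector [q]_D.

Write q = c_1 f1 + ... + c_3 f3 and solve for the c_i.
Row-reducing the augmented matrix [M | q] gives c = (-3, -2, 0).
Check: -3f1 - 2f2 + 0·f3 = (-5, -4, -13).

(-3, -2, 0)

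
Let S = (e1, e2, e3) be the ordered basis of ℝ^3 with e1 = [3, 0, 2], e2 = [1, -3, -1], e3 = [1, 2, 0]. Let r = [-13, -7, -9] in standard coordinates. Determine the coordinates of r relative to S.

[-4, 1, -2]

Write r = c_1 e1 + ... + c_3 e3 and solve for the c_i.
Solving this 3x3 system gives c = (-4, 1, -2).
Check: -4e1 + e2 - 2e3 = [-13, -7, -9].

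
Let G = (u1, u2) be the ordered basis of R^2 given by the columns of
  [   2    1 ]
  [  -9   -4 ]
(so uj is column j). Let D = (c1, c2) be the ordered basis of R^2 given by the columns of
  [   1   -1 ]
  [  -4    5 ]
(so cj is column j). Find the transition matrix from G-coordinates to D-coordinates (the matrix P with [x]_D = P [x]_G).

[[1, 1], [-1, 0]]

Column j of P is [uj]_D, since P maps G-coordinates to D-coordinates.
Expressing u1 in D: u1 = c1 - c2, so column 1 of P is [1, -1].
Doing the same for each uj gives P = [[1, 1], [-1, 0]].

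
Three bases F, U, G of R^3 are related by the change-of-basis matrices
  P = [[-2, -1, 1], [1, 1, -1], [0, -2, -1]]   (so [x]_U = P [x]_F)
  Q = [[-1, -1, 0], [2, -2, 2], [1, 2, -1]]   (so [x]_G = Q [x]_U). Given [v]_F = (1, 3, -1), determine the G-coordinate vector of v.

Composing the changes, [v]_G = Q P [v]_F.
Q P = [[1, 0, 0], [-6, -8, 2], [0, 3, 0]]; applying this to (1, 3, -1) gives (1, -32, 9).

(1, -32, 9)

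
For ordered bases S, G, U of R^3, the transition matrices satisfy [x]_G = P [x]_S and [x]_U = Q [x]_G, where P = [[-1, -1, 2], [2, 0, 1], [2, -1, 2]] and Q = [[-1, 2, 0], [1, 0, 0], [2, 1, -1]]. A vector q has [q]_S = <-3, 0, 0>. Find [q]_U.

<-15, 3, 6>

Composing the changes, [q]_U = Q P [q]_S.
Q P = [[5, 1, 0], [-1, -1, 2], [-2, -1, 3]]; applying this to <-3, 0, 0> gives <-15, 3, 6>.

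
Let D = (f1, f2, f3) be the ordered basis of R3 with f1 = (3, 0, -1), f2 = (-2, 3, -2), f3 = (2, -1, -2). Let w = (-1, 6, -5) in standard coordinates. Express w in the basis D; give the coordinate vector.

[w]_D is the unique c with M c = w, where M has columns f1, ..., f3.
Solving this 3x3 system gives c = (1, 2, 0).
Check: f1 + 2f2 + 0·f3 = (-1, 6, -5).

(1, 2, 0)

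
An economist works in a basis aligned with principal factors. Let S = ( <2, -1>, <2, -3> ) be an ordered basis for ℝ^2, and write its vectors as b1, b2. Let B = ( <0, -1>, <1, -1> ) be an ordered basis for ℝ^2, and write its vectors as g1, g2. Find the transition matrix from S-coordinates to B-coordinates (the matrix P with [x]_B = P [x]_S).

Take x = bj: its S-coordinates are the j-th standard unit vector, so P e_j — column j of P — equals [bj]_B.
b1 = -g1 + 2g2, giving column 1 = <-1, 2>; repeating for each j gives P = [[-1, 1], [2, 2]].

[[-1, 1], [2, 2]]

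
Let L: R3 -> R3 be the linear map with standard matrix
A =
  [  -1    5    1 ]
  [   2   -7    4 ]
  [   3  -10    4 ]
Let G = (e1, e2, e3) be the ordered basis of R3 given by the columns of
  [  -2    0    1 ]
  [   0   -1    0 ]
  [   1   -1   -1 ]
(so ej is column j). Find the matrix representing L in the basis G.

With P the matrix whose columns are e1, ..., e3, [L]_G = P^(-1) A P.
Column by column: L(e1) = A e1 = <3, 0, -2>; its G-coordinates <-1, 0, 1> give column 1.
Continuing for each basis vector yields [L]_G = [[-1, 3, 1], [0, -3, 2], [1, 0, 0]].

[[-1, 3, 1], [0, -3, 2], [1, 0, 0]]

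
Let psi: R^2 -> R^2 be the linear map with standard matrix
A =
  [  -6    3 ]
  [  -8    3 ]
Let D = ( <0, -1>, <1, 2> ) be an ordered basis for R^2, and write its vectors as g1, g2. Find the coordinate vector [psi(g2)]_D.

Compute psi(g2) = A g2 = <0, -2> in standard coordinates.
Then write this in D-coordinates: solve for y in y_1 g1 + y_2 g2 = <0, -2>.
This gives y = <2, 0>, which is column 2 of [psi]_D.

<2, 0>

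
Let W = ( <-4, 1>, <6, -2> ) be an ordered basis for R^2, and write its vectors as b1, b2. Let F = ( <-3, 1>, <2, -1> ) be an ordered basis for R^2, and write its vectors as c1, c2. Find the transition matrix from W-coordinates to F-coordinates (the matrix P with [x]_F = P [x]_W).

Column j of P is [bj]_F, since P maps W-coordinates to F-coordinates.
Expressing b1 in F: b1 = 2c1 + c2, so column 1 of P is <2, 1>.
Doing the same for each bj gives P = [[2, -2], [1, 0]].

[[2, -2], [1, 0]]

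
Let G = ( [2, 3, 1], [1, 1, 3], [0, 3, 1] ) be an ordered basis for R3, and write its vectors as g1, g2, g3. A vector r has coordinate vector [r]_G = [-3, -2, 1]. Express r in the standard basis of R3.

The coordinates say r = -3g1 - 2g2 + g3; adding the scaled basis vectors gives [-8, -8, -8].

[-8, -8, -8]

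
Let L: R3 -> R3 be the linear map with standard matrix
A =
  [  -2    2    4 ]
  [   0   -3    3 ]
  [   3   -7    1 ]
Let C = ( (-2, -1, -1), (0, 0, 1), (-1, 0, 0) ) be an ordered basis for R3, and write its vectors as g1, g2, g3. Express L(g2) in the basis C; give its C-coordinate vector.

Column 2 of [L]_C is the C-coordinate vector of L(g2).
In standard coordinates L(g2) = A g2 = (4, 3, 1).
Converting to C: (4, 3, 1) = -3g1 - 2g2 + 2g3, so the coordinate vector is (-3, -2, 2).

(-3, -2, 2)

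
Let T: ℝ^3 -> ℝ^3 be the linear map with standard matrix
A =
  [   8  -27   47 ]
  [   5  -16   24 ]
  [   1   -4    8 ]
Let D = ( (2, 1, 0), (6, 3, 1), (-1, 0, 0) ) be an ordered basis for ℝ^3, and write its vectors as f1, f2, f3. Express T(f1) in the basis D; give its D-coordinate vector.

Column 1 of [T]_D is the D-coordinate vector of T(f1).
In standard coordinates T(f1) = A f1 = (-11, -6, -2).
Converting to D: (-11, -6, -2) = 0·f1 - 2f2 - f3, so the coordinate vector is (0, -2, -1).

(0, -2, -1)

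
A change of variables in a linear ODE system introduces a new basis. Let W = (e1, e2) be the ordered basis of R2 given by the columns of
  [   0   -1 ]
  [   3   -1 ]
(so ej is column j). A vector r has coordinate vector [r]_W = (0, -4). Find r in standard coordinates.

The coordinates say r = 0·e1 - 4e2; adding the scaled basis vectors gives (4, 4).

(4, 4)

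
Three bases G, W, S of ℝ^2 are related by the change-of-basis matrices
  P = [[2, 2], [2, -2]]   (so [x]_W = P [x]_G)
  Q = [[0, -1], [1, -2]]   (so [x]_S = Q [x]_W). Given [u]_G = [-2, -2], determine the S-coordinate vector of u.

[0, -8]

Apply P to get W-coordinates [-8, 0], then Q to get S-coordinates.
The result is [u]_S = [0, -8].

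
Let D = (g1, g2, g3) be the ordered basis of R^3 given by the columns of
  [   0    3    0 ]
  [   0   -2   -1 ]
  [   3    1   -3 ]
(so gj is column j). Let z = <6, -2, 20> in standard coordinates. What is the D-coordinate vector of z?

<4, 2, -2>

[z]_D is the unique c with M c = z, where M has columns g1, ..., g3.
Solving this 3x3 system gives c = (4, 2, -2).
Check: 4g1 + 2g2 - 2g3 = <6, -2, 20>.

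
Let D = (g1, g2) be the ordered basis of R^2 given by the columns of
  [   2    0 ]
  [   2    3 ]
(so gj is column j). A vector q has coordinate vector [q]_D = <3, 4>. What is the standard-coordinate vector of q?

The coordinates say q = 3g1 + 4g2; adding the scaled basis vectors gives <6, 18>.

<6, 18>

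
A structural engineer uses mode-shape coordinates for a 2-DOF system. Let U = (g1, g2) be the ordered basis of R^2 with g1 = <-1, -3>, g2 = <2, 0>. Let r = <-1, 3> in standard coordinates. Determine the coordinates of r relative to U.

<-1, -1>

Write r = c_1 g1 + c_2 g2 and solve for the c_i.
System: -c_1 + 2c_2 = -1, -3c_1 + 0c_2 = 3; solving gives c_1 = -1, c_2 = -1.
Check: -g1 - g2 = <-1, 3>.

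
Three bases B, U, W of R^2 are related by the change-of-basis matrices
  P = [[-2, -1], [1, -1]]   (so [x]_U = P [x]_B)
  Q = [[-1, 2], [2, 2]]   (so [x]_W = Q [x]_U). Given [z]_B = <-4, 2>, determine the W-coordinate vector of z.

Composing the changes, [z]_W = Q P [z]_B.
Q P = [[4, -1], [-2, -4]]; applying this to <-4, 2> gives <-18, 0>.

<-18, 0>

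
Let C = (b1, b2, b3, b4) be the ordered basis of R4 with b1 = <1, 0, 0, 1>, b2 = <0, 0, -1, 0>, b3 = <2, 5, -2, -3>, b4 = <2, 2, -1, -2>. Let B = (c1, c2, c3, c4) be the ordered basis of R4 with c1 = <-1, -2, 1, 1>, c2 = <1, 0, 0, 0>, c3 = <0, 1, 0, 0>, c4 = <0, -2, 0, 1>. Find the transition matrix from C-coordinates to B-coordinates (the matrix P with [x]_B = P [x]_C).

Column j of P is [bj]_B, since P maps C-coordinates to B-coordinates.
Expressing b1 in B: b1 = 0·c1 + c2 + 2c3 + c4, so column 1 of P is <0, 1, 2, 1>.
Doing the same for each bj gives P = [[0, -1, -2, -1], [1, -1, 0, 1], [2, 0, -1, -2], [1, 1, -1, -1]].

[[0, -1, -2, -1], [1, -1, 0, 1], [2, 0, -1, -2], [1, 1, -1, -1]]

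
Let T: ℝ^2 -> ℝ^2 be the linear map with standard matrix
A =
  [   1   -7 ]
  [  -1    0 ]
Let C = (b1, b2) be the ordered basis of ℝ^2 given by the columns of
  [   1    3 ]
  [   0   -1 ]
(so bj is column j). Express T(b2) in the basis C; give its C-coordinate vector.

(1, 3)

Compute T(b2) = A b2 = (10, -3) in standard coordinates.
Then write this in C-coordinates: solve for y in y_1 b1 + y_2 b2 = (10, -3).
This gives y = (1, 3), which is column 2 of [T]_C.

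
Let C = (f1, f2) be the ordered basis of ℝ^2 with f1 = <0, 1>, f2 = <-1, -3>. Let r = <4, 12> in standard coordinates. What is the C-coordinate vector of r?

<0, -4>

We seek scalars with c_1 f1 + c_2 f2 = r; equivalently solve M c = r where the columns of M are f1, f2.
System: 0c_1 - c_2 = 4, c_1 - 3c_2 = 12; solving gives c_1 = 0, c_2 = -4.
Check: 0·f1 - 4f2 = <4, 12>.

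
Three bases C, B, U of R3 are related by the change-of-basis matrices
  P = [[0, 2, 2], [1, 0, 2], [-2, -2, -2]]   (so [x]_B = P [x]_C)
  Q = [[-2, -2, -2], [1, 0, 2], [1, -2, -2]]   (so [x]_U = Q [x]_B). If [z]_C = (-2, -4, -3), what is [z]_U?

Composing the changes, [z]_U = Q P [z]_C.
Q P = [[2, 0, -4], [-4, -2, -2], [2, 6, 2]]; applying this to (-2, -4, -3) gives (8, 22, -34).

(8, 22, -34)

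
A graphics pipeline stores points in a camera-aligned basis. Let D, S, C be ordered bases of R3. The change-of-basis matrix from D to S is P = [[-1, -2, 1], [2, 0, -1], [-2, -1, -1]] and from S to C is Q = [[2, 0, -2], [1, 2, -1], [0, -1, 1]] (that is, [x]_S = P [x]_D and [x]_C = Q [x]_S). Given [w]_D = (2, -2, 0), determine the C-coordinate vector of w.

(8, 12, -6)

Composing the changes, [w]_C = Q P [w]_D.
Q P = [[2, -2, 4], [5, -1, 0], [-4, -1, 0]]; applying this to (2, -2, 0) gives (8, 12, -6).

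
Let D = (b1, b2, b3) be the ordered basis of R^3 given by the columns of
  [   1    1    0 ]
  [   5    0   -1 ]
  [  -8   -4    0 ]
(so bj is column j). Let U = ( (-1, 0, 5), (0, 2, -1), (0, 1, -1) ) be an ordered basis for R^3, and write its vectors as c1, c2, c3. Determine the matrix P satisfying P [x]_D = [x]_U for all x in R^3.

Column j of P is [bj]_U, since P maps D-coordinates to U-coordinates.
Expressing b1 in U: b1 = -c1 + 2c2 + c3, so column 1 of P is (-1, 2, 1).
Doing the same for each bj gives P = [[-1, -1, 0], [2, 1, -1], [1, -2, 1]].

[[-1, -1, 0], [2, 1, -1], [1, -2, 1]]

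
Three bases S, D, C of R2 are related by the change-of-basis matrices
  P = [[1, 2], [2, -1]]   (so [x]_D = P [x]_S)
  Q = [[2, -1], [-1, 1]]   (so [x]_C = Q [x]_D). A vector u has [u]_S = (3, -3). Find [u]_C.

Apply P to get D-coordinates (-3, 9), then Q to get C-coordinates.
The result is [u]_C = (-15, 12).

(-15, 12)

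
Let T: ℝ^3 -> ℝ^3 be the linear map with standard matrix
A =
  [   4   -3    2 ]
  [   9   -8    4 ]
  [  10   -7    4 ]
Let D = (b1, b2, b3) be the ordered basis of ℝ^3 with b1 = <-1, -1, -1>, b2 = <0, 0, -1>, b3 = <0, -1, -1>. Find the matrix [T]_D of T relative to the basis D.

Let P have columns b1, ..., b3. Then [T]_D = P^(-1) A P.
Here det P = 1, so P^(-1) is integer; computing A P first and then P^(-1)(A P) gives [[3, 2, -1], [2, 0, 1], [2, 2, -3]].

[[3, 2, -1], [2, 0, 1], [2, 2, -3]]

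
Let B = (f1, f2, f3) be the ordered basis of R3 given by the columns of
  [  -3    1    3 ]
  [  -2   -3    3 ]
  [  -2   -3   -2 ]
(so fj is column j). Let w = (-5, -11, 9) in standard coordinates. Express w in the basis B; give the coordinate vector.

Write w = c_1 f1 + ... + c_3 f3 and solve for the c_i.
Gaussian elimination on [M | w] yields c = (-2, 1, -4).
Check: -2f1 + f2 - 4f3 = (-5, -11, 9).

(-2, 1, -4)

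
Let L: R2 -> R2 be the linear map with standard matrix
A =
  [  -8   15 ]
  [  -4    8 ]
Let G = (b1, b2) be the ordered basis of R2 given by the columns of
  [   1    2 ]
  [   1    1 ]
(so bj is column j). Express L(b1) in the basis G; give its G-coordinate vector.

<1, 3>

Compute L(b1) = A b1 = <7, 4> in standard coordinates.
Then write this in G-coordinates: solve for y in y_1 b1 + y_2 b2 = <7, 4>.
This gives y = <1, 3>, which is column 1 of [L]_G.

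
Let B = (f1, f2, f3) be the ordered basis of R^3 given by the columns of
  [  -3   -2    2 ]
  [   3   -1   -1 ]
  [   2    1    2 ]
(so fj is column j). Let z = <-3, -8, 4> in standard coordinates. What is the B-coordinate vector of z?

We seek scalars with c_1 f1 + ... + c_3 f3 = z; equivalently solve M c = z where the columns of M are f1, ..., f3.
Row-reducing the augmented matrix [M | z] gives c = (-1, 4, 1).
Check: -f1 + 4f2 + f3 = <-3, -8, 4>.

<-1, 4, 1>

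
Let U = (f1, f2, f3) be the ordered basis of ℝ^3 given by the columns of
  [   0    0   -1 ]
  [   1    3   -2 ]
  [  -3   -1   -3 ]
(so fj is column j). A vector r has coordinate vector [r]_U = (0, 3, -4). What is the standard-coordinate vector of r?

r = M [r]_U, where M has columns f1, ..., f3.
Carrying out the matrix-vector product, r = (4, 17, 9).

(4, 17, 9)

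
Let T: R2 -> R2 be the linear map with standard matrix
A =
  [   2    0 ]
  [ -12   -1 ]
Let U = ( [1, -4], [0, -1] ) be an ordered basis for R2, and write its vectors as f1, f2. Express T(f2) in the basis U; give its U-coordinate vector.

Compute T(f2) = A f2 = [0, 1] in standard coordinates.
Then write this in U-coordinates: solve for y in y_1 f1 + y_2 f2 = [0, 1].
This gives y = [0, -1], which is column 2 of [T]_U.

[0, -1]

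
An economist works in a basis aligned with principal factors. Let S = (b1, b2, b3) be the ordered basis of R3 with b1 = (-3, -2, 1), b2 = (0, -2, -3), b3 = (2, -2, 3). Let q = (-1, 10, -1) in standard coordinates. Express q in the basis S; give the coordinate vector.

(-1, -2, -2)

Write q = c_1 b1 + ... + c_3 b3 and solve for the c_i.
Row-reducing the augmented matrix [M | q] gives c = (-1, -2, -2).
Check: -b1 - 2b2 - 2b3 = (-1, 10, -1).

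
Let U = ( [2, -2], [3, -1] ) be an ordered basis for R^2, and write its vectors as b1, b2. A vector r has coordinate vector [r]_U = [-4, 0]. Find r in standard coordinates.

[-8, 8]

The coordinates say r = -4b1 + 0·b2; adding the scaled basis vectors gives [-8, 8].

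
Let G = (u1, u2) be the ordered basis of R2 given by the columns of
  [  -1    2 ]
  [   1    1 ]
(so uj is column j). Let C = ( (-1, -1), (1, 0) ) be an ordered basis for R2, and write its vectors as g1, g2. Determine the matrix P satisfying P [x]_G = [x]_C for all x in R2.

Column j of P is [uj]_C, since P maps G-coordinates to C-coordinates.
Expressing u1 in C: u1 = -g1 - 2g2, so column 1 of P is (-1, -2).
Doing the same for each uj gives P = [[-1, -1], [-2, 1]].

[[-1, -1], [-2, 1]]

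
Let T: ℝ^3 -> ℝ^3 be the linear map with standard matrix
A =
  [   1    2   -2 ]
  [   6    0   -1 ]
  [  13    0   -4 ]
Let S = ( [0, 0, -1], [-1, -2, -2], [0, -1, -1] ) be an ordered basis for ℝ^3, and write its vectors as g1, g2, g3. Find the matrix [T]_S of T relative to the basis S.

[[-3, 1, -3], [-2, 1, 0], [3, 2, -1]]

The j-th column of [T]_S is [T(gj)]_S.
T(g1) = A g1 = [2, 1, 4] = -3g1 - 2g2 + 3g3, so column 1 is [-3, -2, 3].
Repeating for g2, g3 and assembling the columns gives [[-3, 1, -3], [-2, 1, 0], [3, 2, -1]].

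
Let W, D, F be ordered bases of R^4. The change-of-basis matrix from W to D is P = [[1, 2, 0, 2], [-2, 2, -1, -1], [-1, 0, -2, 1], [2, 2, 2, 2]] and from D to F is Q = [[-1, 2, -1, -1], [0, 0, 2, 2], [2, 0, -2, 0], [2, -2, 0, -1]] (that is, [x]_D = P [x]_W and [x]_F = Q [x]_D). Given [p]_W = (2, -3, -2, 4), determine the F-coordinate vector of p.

(-36, 16, -4, 30)

First [p]_D = P [p]_W = (4, -12, 6, 2).
Then [p]_F = Q [p]_D = (-36, 16, -4, 30).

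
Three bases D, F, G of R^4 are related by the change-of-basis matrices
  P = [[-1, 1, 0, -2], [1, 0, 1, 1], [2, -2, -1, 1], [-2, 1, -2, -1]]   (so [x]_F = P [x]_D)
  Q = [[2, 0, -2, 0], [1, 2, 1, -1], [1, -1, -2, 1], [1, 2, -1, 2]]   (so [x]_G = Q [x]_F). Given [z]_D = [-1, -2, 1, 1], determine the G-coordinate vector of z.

[-10, 4, -11, -9]

First [z]_F = P [z]_D = [-3, 1, 2, -3].
Then [z]_G = Q [z]_F = [-10, 4, -11, -9].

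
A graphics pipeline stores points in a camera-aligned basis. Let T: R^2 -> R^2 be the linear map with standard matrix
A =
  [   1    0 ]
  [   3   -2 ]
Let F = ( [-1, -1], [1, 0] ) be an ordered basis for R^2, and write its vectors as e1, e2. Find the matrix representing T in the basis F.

The j-th column of [T]_F is [T(ej)]_F.
T(e1) = A e1 = [-1, -1] = e1 + 0·e2, so column 1 is [1, 0].
Repeating for e2 and assembling the columns gives [[1, -3], [0, -2]].

[[1, -3], [0, -2]]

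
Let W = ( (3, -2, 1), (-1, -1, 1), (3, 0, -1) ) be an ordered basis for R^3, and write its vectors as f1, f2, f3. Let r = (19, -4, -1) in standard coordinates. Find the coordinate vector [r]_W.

(4, -4, 1)

[r]_W is the unique c with M c = r, where M has columns f1, ..., f3.
Row-reducing the augmented matrix [M | r] gives c = (4, -4, 1).
Check: 4f1 - 4f2 + f3 = (19, -4, -1).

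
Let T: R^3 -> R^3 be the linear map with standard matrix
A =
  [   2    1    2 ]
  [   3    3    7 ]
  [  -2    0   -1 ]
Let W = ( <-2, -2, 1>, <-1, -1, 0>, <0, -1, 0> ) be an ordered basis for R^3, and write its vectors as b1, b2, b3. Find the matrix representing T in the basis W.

[[3, 2, 0], [-2, -1, 1], [1, 3, 2]]

With P the matrix whose columns are b1, ..., b3, [T]_W = P^(-1) A P.
Column by column: T(b1) = A b1 = <-4, -5, 3>; its W-coordinates <3, -2, 1> give column 1.
Continuing for each basis vector yields [T]_W = [[3, 2, 0], [-2, -1, 1], [1, 3, 2]].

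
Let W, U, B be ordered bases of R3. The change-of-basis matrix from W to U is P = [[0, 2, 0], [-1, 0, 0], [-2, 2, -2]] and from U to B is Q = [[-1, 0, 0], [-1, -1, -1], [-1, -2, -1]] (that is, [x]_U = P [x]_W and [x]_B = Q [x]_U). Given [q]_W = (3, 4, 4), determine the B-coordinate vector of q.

Apply P to get U-coordinates (8, -3, -6), then Q to get B-coordinates.
The result is [q]_B = (-8, 1, 4).

(-8, 1, 4)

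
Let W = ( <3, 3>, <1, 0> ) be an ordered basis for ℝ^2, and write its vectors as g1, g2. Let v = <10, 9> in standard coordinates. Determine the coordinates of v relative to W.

We seek scalars with c_1 g1 + c_2 g2 = v; equivalently solve M c = v where the columns of M are g1, g2.
System: 3c_1 + c_2 = 10, 3c_1 + 0c_2 = 9; solving gives c_1 = 3, c_2 = 1.
Check: 3g1 + g2 = <10, 9>.

<3, 1>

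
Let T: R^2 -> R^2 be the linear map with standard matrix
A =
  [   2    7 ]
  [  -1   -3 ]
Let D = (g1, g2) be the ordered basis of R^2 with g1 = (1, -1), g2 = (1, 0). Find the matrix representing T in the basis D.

The j-th column of [T]_D is [T(gj)]_D.
T(g1) = A g1 = (-5, 2) = -2g1 - 3g2, so column 1 is (-2, -3).
Repeating for g2 and assembling the columns gives [[-2, 1], [-3, 1]].

[[-2, 1], [-3, 1]]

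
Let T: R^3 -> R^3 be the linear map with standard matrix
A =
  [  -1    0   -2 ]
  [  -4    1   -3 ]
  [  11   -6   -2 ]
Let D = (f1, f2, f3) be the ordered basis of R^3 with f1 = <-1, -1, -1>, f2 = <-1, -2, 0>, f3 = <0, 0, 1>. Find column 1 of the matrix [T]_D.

<0, -3, -3>

Compute T(f1) = A f1 = <3, 6, -3> in standard coordinates.
Then write this in D-coordinates: solve for y in y_1 f1 + ... + y_3 f3 = <3, 6, -3>.
This gives y = <0, -3, -3>, which is column 1 of [T]_D.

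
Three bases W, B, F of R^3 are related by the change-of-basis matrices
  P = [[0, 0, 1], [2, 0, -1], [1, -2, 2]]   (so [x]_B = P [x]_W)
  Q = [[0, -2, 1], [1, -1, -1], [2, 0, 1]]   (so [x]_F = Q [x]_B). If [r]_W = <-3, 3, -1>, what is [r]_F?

<-1, 15, -13>

Apply P to get B-coordinates <-1, -5, -11>, then Q to get F-coordinates.
The result is [r]_F = <-1, 15, -13>.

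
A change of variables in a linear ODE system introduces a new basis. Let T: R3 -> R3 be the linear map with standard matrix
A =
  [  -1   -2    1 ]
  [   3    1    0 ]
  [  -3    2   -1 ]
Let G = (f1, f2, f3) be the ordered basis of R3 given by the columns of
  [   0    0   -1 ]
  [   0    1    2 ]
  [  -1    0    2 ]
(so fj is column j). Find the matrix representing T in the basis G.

With P the matrix whose columns are f1, ..., f3, [T]_G = P^(-1) A P.
Column by column: T(f1) = A f1 = (-1, 0, 1); its G-coordinates (1, -2, 1) give column 1.
Continuing for each basis vector yields [T]_G = [[1, 2, -3], [-2, -3, -3], [1, 2, 1]].

[[1, 2, -3], [-2, -3, -3], [1, 2, 1]]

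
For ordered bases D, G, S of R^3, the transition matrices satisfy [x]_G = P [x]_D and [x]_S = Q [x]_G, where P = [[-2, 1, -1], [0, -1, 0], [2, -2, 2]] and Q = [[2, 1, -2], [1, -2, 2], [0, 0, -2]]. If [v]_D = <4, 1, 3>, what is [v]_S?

First [v]_G = P [v]_D = <-10, -1, 12>.
Then [v]_S = Q [v]_G = <-45, 16, -24>.

<-45, 16, -24>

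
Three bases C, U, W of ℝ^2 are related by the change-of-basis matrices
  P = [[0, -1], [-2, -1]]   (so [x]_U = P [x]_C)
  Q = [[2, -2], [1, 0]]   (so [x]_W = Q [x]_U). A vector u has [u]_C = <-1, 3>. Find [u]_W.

Composing the changes, [u]_W = Q P [u]_C.
Q P = [[4, 0], [0, -1]]; applying this to <-1, 3> gives <-4, -3>.

<-4, -3>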